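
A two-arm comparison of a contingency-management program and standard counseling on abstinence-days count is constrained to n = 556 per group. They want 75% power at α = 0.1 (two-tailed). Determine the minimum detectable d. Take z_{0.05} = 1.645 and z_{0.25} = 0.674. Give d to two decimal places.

For two independent groups of n = 556 each: d_min = (z_{α/2} + z_β)·√(2/n).
z-sum = 1.645 + 0.674 = 2.319.
d_min = 2.319 × √(2/556) = 2.319 × 0.0600 = 0.139.

d_min ≈ 0.14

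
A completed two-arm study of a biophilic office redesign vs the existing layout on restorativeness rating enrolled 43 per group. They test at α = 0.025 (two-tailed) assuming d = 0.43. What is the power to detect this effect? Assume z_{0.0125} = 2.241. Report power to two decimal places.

power ≈ 0.40

For two equal groups, power = Φ(d·√(n/2) − z_{α/2}).
d·√(n/2) = 0.43 × √(43/2) = 0.43 × 4.637 = 1.994.
z_β = 1.994 − 2.241 = -0.247.
Power = Φ(-0.247) = 0.402.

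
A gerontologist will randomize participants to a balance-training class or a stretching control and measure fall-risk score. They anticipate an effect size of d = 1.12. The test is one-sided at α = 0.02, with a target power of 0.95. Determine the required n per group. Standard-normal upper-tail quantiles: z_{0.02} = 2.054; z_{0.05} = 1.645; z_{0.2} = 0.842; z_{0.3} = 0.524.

For two independent groups with equal n: n = 2·((z_{α} + z_β) / d)².
z_{α} + z_β = 2.054 + 1.645 = 3.699.
n = 2 × (3.699 / 1.12)² = 2 × 3.303² = 2 × 10.91 = 21.8.
Round up to the next whole participant.

n = 22 per group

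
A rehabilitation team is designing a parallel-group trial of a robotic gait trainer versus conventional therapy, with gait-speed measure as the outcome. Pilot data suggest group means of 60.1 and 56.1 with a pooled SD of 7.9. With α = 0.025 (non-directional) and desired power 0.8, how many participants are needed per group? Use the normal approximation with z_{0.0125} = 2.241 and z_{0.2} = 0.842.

n = 75 per group

Cohen's d = |M₁ − M₂| / SD_pooled = |60.1 − 56.1| / 7.9 = 4.0 / 7.9 = 0.506.
For two independent groups with equal n: n = 2·((z_{α/2} + z_β) / d)².
z_{α/2} + z_β = 2.241 + 0.842 = 3.083.
n = 2 × (3.083 / 0.506)² = 2 × 6.093² = 2 × 37.12 = 74.2.
Round up to the next whole participant.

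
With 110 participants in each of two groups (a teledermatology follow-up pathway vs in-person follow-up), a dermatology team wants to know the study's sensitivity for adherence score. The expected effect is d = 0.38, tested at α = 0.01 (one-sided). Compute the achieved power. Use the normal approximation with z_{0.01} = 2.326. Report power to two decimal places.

power ≈ 0.69

For two equal groups, power = Φ(d·√(n/2) − z_{α}).
d·√(n/2) = 0.38 × √(110/2) = 0.38 × 7.416 = 2.818.
z_β = 2.818 − 2.326 = 0.492.
Power = Φ(0.492) = 0.689.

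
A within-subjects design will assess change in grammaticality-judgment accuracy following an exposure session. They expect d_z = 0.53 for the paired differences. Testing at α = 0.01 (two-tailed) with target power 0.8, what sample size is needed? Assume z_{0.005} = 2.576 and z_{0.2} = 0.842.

n = 42 pairs

For a paired (one-sample on differences) test: n = ((z_{α/2} + z_β) / d)².
z_{α/2} + z_β = 2.576 + 0.842 = 3.418.
n = (3.418 / 0.53)² = 6.449² = 41.59.
Round up.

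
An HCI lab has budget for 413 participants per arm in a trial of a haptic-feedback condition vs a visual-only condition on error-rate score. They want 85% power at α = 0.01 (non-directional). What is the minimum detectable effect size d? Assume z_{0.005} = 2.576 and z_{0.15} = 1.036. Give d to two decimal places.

For two independent groups of n = 413 each: d_min = (z_{α/2} + z_β)·√(2/n).
z-sum = 2.576 + 1.036 = 3.612.
d_min = 3.612 × √(2/413) = 3.612 × 0.0696 = 0.251.

d_min ≈ 0.25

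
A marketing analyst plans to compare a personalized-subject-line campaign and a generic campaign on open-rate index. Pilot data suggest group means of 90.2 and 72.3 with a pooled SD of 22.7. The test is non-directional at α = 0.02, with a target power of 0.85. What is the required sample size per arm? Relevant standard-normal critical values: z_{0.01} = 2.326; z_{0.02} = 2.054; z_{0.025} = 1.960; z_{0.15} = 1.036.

Cohen's d = |M₁ − M₂| / SD_pooled = |90.2 − 72.3| / 22.7 = 17.9 / 22.7 = 0.789.
For two independent groups with equal n: n = 2·((z_{α/2} + z_β) / d)².
z_{α/2} + z_β = 2.326 + 1.036 = 3.362.
n = 2 × (3.362 / 0.789)² = 2 × 4.261² = 2 × 18.16 = 36.3.
Round up to the next whole participant.

n = 37 per group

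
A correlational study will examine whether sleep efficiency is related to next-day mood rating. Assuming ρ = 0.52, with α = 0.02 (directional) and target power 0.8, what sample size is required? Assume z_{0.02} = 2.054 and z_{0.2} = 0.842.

Fisher's z: C = ½·ln((1+r)/(1−r)) = ½·ln(3.1667) = 0.5763.
n = ((z_{α} + z_β)/C)² + 3.
(2.054 + 0.842) / 0.5763 = 2.896 / 0.5763 = 5.025.
n = 5.025² + 3 = 25.25 + 3 = 28.3.
Round up.

n = 29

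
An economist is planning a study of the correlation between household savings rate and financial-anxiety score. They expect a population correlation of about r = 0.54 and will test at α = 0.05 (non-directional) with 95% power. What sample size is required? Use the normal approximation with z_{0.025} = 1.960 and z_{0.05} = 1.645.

Fisher's z: C = ½·ln((1+r)/(1−r)) = ½·ln(3.3478) = 0.6042.
n = ((z_{α/2} + z_β)/C)² + 3.
(1.960 + 1.645) / 0.6042 = 3.605 / 0.6042 = 5.967.
n = 5.967² + 3 = 35.60 + 3 = 38.6.
Round up.

n = 39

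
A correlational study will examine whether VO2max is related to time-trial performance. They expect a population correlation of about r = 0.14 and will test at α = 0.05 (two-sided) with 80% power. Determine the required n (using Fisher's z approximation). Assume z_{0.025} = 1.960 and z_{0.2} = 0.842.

Fisher's z: C = ½·ln((1+r)/(1−r)) = ½·ln(1.3256) = 0.1409.
n = ((z_{α/2} + z_β)/C)² + 3.
(1.960 + 0.842) / 0.1409 = 2.802 / 0.1409 = 19.886.
n = 19.886² + 3 = 395.47 + 3 = 398.5.
Round up.

n = 399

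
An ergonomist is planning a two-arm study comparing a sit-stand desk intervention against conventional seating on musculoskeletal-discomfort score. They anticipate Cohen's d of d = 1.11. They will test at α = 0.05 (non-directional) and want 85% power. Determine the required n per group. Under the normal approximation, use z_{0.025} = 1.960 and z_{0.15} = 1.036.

For two independent groups with equal n: n = 2·((z_{α/2} + z_β) / d)².
z_{α/2} + z_β = 1.960 + 1.036 = 2.996.
n = 2 × (2.996 / 1.11)² = 2 × 2.699² = 2 × 7.29 = 14.6.
Round up to the next whole participant.

n = 15 per group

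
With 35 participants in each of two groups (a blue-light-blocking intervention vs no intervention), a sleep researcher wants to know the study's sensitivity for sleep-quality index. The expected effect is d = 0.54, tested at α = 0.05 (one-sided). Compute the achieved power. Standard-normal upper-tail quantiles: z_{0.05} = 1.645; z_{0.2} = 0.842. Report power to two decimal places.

power ≈ 0.73

For two equal groups, power = Φ(d·√(n/2) − z_{α}).
d·√(n/2) = 0.54 × √(35/2) = 0.54 × 4.183 = 2.259.
z_β = 2.259 − 1.645 = 0.614.
Power = Φ(0.614) = 0.730.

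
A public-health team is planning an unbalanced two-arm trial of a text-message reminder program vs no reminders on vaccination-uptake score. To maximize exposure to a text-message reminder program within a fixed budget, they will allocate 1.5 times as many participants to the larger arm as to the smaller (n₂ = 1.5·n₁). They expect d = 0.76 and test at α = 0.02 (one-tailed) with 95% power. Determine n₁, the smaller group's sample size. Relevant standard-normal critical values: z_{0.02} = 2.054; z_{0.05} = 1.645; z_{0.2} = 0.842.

With allocation ratio k = n₂/n₁ = 1.5, Var(x̄₁−x̄₂) = σ²(1/n₁ + 1/(k·n₁)) = σ²·(k+1)/(k·n₁).
So n₁ = (1 + 1/k)·((z_{α} + z_β)/d)² = 1.667 × (3.699/0.76)².
n₁ = 1.667 × 23.69 = 39.5.
Round up: n₁ = 40, giving n₂ = 1.5 × 40 = 60.

n₁ = 40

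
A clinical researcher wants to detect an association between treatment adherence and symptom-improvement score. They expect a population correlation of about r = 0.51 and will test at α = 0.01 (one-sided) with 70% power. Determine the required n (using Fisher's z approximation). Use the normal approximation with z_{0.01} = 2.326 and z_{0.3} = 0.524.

Fisher's z: C = ½·ln((1+r)/(1−r)) = ½·ln(3.0816) = 0.5627.
n = ((z_{α} + z_β)/C)² + 3.
(2.326 + 0.524) / 0.5627 = 2.850 / 0.5627 = 5.065.
n = 5.065² + 3 = 25.65 + 3 = 28.7.
Round up.

n = 29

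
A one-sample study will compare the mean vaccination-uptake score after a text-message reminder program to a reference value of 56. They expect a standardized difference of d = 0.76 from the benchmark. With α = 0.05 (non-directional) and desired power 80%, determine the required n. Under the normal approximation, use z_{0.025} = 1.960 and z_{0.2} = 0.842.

n = 14

For a one-sample test: n = ((z_{α/2} + z_β) / d)².
z_{α/2} + z_β = 1.960 + 0.842 = 2.802.
n = (2.802 / 0.76)² = 3.687² = 13.59.
Round up.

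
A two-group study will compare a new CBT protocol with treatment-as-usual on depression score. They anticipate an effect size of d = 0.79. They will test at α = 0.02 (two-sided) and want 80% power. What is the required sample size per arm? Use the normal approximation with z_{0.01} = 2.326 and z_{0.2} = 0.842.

For two independent groups with equal n: n = 2·((z_{α/2} + z_β) / d)².
z_{α/2} + z_β = 2.326 + 0.842 = 3.168.
n = 2 × (3.168 / 0.79)² = 2 × 4.010² = 2 × 16.08 = 32.2.
Round up to the next whole participant.

n = 33 per group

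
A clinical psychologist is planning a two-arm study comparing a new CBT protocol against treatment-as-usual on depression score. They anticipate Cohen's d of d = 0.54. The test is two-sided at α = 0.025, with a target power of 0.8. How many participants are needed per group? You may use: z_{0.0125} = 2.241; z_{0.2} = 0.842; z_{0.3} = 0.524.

For two independent groups with equal n: n = 2·((z_{α/2} + z_β) / d)².
z_{α/2} + z_β = 2.241 + 0.842 = 3.083.
n = 2 × (3.083 / 0.54)² = 2 × 5.709² = 2 × 32.60 = 65.2.
Round up to the next whole participant.

n = 66 per group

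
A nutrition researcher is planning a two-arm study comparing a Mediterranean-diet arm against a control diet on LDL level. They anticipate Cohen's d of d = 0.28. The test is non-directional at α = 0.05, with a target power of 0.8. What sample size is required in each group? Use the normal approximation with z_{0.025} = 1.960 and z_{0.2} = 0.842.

n = 201 per group

For two independent groups with equal n: n = 2·((z_{α/2} + z_β) / d)².
z_{α/2} + z_β = 1.960 + 0.842 = 2.802.
n = 2 × (2.802 / 0.28)² = 2 × 10.007² = 2 × 100.14 = 200.3.
Round up to the next whole participant.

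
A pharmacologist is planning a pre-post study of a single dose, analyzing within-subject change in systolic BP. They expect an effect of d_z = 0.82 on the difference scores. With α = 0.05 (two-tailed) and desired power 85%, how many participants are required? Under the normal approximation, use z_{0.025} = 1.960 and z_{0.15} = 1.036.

For a paired (one-sample on differences) test: n = ((z_{α/2} + z_β) / d)².
z_{α/2} + z_β = 1.960 + 1.036 = 2.996.
n = (2.996 / 0.82)² = 3.654² = 13.35.
Round up.

n = 14 pairs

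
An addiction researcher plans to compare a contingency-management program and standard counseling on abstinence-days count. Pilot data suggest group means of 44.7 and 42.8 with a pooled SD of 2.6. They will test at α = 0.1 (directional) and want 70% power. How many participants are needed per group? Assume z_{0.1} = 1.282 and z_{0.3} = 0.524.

Cohen's d = |M₁ − M₂| / SD_pooled = |44.7 − 42.8| / 2.6 = 1.9 / 2.6 = 0.731.
For two independent groups with equal n: n = 2·((z_{α} + z_β) / d)².
z_{α} + z_β = 1.282 + 0.524 = 1.806.
n = 2 × (1.806 / 0.731)² = 2 × 2.471² = 2 × 6.10 = 12.2.
Round up to the next whole participant.

n = 13 per group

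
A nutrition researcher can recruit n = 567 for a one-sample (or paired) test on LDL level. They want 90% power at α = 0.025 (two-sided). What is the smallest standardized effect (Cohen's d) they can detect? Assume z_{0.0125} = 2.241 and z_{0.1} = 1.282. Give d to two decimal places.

d_min ≈ 0.15

For a single sample (or paired design) of n = 567: d_min = (z_{α/2} + z_β)/√n.
z-sum = 2.241 + 1.282 = 3.523.
d_min = 3.523 / √567 = 3.523 / 23.812 = 0.148.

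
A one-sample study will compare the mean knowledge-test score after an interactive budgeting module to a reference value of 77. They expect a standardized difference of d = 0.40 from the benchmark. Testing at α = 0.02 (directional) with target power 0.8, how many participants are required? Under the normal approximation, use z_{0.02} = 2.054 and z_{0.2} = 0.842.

n = 53

For a one-sample test: n = ((z_{α} + z_β) / d)².
z_{α} + z_β = 2.054 + 0.842 = 2.896.
n = (2.896 / 0.40)² = 7.240² = 52.42.
Round up.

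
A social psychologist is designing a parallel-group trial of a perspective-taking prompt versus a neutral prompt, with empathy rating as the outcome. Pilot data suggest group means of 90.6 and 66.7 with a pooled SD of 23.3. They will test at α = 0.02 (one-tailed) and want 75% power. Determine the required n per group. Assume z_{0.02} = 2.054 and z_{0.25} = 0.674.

n = 15 per group

Cohen's d = |M₁ − M₂| / SD_pooled = |90.6 − 66.7| / 23.3 = 23.9 / 23.3 = 1.026.
For two independent groups with equal n: n = 2·((z_{α} + z_β) / d)².
z_{α} + z_β = 2.054 + 0.674 = 2.728.
n = 2 × (2.728 / 1.026)² = 2 × 2.659² = 2 × 7.07 = 14.1.
Round up to the next whole participant.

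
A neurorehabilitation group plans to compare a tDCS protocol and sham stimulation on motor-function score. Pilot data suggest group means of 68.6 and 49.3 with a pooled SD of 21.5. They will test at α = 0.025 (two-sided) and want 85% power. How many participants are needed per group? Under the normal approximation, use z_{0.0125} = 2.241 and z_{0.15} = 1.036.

Cohen's d = |M₁ − M₂| / SD_pooled = |68.6 − 49.3| / 21.5 = 19.3 / 21.5 = 0.898.
For two independent groups with equal n: n = 2·((z_{α/2} + z_β) / d)².
z_{α/2} + z_β = 2.241 + 1.036 = 3.277.
n = 2 × (3.277 / 0.898)² = 2 × 3.649² = 2 × 13.32 = 26.6.
Round up to the next whole participant.

n = 27 per group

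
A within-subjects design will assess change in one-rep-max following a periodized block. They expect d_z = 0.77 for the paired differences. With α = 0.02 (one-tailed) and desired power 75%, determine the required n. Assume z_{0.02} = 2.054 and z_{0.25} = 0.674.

For a paired (one-sample on differences) test: n = ((z_{α} + z_β) / d)².
z_{α} + z_β = 2.054 + 0.674 = 2.728.
n = (2.728 / 0.77)² = 3.543² = 12.55.
Round up.

n = 13 pairs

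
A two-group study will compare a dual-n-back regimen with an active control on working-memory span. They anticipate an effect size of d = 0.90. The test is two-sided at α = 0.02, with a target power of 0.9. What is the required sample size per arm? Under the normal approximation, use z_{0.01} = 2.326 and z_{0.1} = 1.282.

n = 33 per group

For two independent groups with equal n: n = 2·((z_{α/2} + z_β) / d)².
z_{α/2} + z_β = 2.326 + 1.282 = 3.608.
n = 2 × (3.608 / 0.90)² = 2 × 4.009² = 2 × 16.07 = 32.1.
Round up to the next whole participant.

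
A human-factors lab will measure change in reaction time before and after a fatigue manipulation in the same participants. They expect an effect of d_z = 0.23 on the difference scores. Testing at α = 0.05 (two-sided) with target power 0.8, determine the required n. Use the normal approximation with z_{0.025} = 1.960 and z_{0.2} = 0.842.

For a paired (one-sample on differences) test: n = ((z_{α/2} + z_β) / d)².
z_{α/2} + z_β = 1.960 + 0.842 = 2.802.
n = (2.802 / 0.23)² = 12.183² = 148.42.
Round up.

n = 149 pairs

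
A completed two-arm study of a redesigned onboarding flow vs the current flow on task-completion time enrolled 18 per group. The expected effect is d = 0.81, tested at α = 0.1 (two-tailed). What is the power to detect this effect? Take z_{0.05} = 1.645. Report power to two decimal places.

For two equal groups, power = Φ(d·√(n/2) − z_{α/2}).
d·√(n/2) = 0.81 × √(18/2) = 0.81 × 3.000 = 2.430.
z_β = 2.430 − 1.645 = 0.785.
Power = Φ(0.785) = 0.784.

power ≈ 0.78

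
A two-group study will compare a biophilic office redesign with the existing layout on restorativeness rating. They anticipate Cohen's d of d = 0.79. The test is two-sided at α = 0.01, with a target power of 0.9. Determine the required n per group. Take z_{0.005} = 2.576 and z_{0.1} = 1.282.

For two independent groups with equal n: n = 2·((z_{α/2} + z_β) / d)².
z_{α/2} + z_β = 2.576 + 1.282 = 3.858.
n = 2 × (3.858 / 0.79)² = 2 × 4.884² = 2 × 23.85 = 47.7.
Round up to the next whole participant.

n = 48 per group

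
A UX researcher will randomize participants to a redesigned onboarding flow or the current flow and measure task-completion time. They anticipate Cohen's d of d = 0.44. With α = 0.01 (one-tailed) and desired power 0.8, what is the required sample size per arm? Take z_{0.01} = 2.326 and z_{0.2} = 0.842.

For two independent groups with equal n: n = 2·((z_{α} + z_β) / d)².
z_{α} + z_β = 2.326 + 0.842 = 3.168.
n = 2 × (3.168 / 0.44)² = 2 × 7.200² = 2 × 51.84 = 103.7.
Round up to the next whole participant.

n = 104 per group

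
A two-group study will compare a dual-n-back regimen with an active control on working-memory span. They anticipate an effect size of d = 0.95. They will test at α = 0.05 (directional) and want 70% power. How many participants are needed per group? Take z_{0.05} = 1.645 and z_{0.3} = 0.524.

For two independent groups with equal n: n = 2·((z_{α} + z_β) / d)².
z_{α} + z_β = 1.645 + 0.524 = 2.169.
n = 2 × (2.169 / 0.95)² = 2 × 2.283² = 2 × 5.21 = 10.4.
Round up to the next whole participant.

n = 11 per group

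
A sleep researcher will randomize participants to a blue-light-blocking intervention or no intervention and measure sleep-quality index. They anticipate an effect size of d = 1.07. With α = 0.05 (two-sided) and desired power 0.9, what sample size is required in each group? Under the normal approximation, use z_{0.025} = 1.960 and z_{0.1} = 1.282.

For two independent groups with equal n: n = 2·((z_{α/2} + z_β) / d)².
z_{α/2} + z_β = 1.960 + 1.282 = 3.242.
n = 2 × (3.242 / 1.07)² = 2 × 3.030² = 2 × 9.18 = 18.4.
Round up to the next whole participant.

n = 19 per group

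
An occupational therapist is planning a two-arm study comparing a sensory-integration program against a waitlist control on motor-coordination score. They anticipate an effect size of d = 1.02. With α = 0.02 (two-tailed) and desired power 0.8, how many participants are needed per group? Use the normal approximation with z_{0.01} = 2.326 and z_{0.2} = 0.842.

For two independent groups with equal n: n = 2·((z_{α/2} + z_β) / d)².
z_{α/2} + z_β = 2.326 + 0.842 = 3.168.
n = 2 × (3.168 / 1.02)² = 2 × 3.106² = 2 × 9.65 = 19.3.
Round up to the next whole participant.

n = 20 per group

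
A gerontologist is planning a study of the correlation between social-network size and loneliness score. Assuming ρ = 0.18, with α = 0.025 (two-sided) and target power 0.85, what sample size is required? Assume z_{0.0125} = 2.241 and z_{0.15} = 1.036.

Fisher's z: C = ½·ln((1+r)/(1−r)) = ½·ln(1.4390) = 0.1820.
n = ((z_{α/2} + z_β)/C)² + 3.
(2.241 + 1.036) / 0.1820 = 3.277 / 0.1820 = 18.005.
n = 18.005² + 3 = 324.20 + 3 = 327.2.
Round up.

n = 328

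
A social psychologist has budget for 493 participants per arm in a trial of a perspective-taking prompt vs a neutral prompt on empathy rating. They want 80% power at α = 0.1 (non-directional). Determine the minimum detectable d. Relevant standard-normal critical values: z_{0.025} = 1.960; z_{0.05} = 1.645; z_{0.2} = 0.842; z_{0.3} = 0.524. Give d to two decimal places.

d_min ≈ 0.16

For two independent groups of n = 493 each: d_min = (z_{α/2} + z_β)·√(2/n).
z-sum = 1.645 + 0.842 = 2.487.
d_min = 2.487 × √(2/493) = 2.487 × 0.0637 = 0.158.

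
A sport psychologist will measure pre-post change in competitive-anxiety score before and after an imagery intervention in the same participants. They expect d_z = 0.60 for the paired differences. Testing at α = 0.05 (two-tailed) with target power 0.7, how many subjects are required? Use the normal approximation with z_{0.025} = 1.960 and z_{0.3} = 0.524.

For a paired (one-sample on differences) test: n = ((z_{α/2} + z_β) / d)².
z_{α/2} + z_β = 1.960 + 0.524 = 2.484.
n = (2.484 / 0.60)² = 4.140² = 17.14.
Round up.

n = 18 pairs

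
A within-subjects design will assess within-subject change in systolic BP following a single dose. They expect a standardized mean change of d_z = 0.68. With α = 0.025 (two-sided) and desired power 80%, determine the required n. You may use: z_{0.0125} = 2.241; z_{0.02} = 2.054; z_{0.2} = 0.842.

n = 21 pairs

For a paired (one-sample on differences) test: n = ((z_{α/2} + z_β) / d)².
z_{α/2} + z_β = 2.241 + 0.842 = 3.083.
n = (3.083 / 0.68)² = 4.534² = 20.56.
Round up.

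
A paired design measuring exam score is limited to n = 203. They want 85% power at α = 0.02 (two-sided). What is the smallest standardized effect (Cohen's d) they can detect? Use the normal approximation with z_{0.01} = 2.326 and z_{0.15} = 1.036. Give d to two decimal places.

d_min ≈ 0.24

For a single sample (or paired design) of n = 203: d_min = (z_{α/2} + z_β)/√n.
z-sum = 2.326 + 1.036 = 3.362.
d_min = 3.362 / √203 = 3.362 / 14.248 = 0.236.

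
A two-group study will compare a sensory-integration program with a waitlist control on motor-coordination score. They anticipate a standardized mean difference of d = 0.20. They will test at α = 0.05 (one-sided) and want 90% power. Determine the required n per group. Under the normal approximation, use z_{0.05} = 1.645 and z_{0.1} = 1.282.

For two independent groups with equal n: n = 2·((z_{α} + z_β) / d)².
z_{α} + z_β = 1.645 + 1.282 = 2.927.
n = 2 × (2.927 / 0.20)² = 2 × 14.635² = 2 × 214.18 = 428.4.
Round up to the next whole participant.

n = 429 per group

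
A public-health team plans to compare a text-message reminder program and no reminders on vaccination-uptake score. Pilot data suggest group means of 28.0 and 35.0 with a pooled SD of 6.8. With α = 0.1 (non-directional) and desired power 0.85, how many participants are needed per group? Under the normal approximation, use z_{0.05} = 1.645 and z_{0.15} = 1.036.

n = 14 per group

Cohen's d = |M₁ − M₂| / SD_pooled = |28.0 − 35.0| / 6.8 = 7.0 / 6.8 = 1.029.
For two independent groups with equal n: n = 2·((z_{α/2} + z_β) / d)².
z_{α/2} + z_β = 1.645 + 1.036 = 2.681.
n = 2 × (2.681 / 1.029)² = 2 × 2.605² = 2 × 6.79 = 13.6.
Round up to the next whole participant.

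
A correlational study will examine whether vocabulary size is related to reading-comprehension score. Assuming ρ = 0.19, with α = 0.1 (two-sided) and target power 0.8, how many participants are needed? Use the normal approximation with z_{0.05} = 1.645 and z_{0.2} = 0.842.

n = 171

Fisher's z: C = ½·ln((1+r)/(1−r)) = ½·ln(1.4691) = 0.1923.
n = ((z_{α/2} + z_β)/C)² + 3.
(1.645 + 0.842) / 0.1923 = 2.487 / 0.1923 = 12.933.
n = 12.933² + 3 = 167.26 + 3 = 170.3.
Round up.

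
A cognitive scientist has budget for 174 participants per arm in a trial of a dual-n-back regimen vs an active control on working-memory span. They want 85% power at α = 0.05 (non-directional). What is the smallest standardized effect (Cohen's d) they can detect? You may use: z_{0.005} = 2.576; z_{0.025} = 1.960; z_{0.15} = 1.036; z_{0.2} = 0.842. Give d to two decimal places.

d_min ≈ 0.32

For two independent groups of n = 174 each: d_min = (z_{α/2} + z_β)·√(2/n).
z-sum = 1.960 + 1.036 = 2.996.
d_min = 2.996 × √(2/174) = 2.996 × 0.1072 = 0.321.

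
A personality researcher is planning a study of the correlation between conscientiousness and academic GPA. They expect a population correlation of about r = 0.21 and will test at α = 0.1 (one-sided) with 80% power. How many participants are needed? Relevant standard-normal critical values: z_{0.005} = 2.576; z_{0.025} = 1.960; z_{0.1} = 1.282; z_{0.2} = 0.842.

n = 103

Fisher's z: C = ½·ln((1+r)/(1−r)) = ½·ln(1.5316) = 0.2132.
n = ((z_{α} + z_β)/C)² + 3.
(1.282 + 0.842) / 0.2132 = 2.124 / 0.2132 = 9.962.
n = 9.962² + 3 = 99.25 + 3 = 102.3.
Round up.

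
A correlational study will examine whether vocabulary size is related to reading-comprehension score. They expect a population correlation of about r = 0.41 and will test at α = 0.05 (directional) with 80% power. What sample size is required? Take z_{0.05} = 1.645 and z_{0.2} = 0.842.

n = 36

Fisher's z: C = ½·ln((1+r)/(1−r)) = ½·ln(2.3898) = 0.4356.
n = ((z_{α} + z_β)/C)² + 3.
(1.645 + 0.842) / 0.4356 = 2.487 / 0.4356 = 5.709.
n = 5.709² + 3 = 32.60 + 3 = 35.6.
Round up.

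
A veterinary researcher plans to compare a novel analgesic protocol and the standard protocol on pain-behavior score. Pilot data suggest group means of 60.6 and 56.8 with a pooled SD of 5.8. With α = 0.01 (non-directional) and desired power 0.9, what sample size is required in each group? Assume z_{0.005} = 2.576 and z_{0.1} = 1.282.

Cohen's d = |M₁ − M₂| / SD_pooled = |60.6 − 56.8| / 5.8 = 3.8 / 5.8 = 0.655.
For two independent groups with equal n: n = 2·((z_{α/2} + z_β) / d)².
z_{α/2} + z_β = 2.576 + 1.282 = 3.858.
n = 2 × (3.858 / 0.655)² = 2 × 5.890² = 2 × 34.69 = 69.4.
Round up to the next whole participant.

n = 70 per group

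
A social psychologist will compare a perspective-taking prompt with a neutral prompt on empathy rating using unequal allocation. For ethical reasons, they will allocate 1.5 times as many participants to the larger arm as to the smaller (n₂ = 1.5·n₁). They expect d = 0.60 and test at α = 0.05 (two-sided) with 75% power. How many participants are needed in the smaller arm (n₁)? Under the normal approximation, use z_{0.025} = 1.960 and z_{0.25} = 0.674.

With allocation ratio k = n₂/n₁ = 1.5, Var(x̄₁−x̄₂) = σ²(1/n₁ + 1/(k·n₁)) = σ²·(k+1)/(k·n₁).
So n₁ = (1 + 1/k)·((z_{α/2} + z_β)/d)² = 1.667 × (2.634/0.60)².
n₁ = 1.667 × 19.27 = 32.1.
Round up: n₁ = 33, giving n₂ = ⌈1.5 × 33⌉ = ⌈49.5⌉ = 50.

n₁ = 33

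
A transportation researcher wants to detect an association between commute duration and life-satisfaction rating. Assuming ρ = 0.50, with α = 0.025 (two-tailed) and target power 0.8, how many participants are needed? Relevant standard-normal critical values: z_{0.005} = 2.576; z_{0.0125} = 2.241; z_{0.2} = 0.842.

n = 35

Fisher's z: C = ½·ln((1+r)/(1−r)) = ½·ln(3.0000) = 0.5493.
n = ((z_{α/2} + z_β)/C)² + 3.
(2.241 + 0.842) / 0.5493 = 3.083 / 0.5493 = 5.613.
n = 5.613² + 3 = 31.50 + 3 = 34.5.
Round up.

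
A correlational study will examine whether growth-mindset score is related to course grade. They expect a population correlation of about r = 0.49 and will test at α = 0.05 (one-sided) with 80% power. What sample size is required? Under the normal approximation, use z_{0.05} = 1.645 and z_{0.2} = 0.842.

Fisher's z: C = ½·ln((1+r)/(1−r)) = ½·ln(2.9216) = 0.5361.
n = ((z_{α} + z_β)/C)² + 3.
(1.645 + 0.842) / 0.5361 = 2.487 / 0.5361 = 4.639.
n = 4.639² + 3 = 21.52 + 3 = 24.5.
Round up.

n = 25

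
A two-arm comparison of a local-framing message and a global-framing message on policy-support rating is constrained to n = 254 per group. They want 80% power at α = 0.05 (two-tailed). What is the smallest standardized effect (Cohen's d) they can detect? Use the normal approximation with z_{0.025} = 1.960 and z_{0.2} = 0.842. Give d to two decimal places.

d_min ≈ 0.25

For two independent groups of n = 254 each: d_min = (z_{α/2} + z_β)·√(2/n).
z-sum = 1.960 + 0.842 = 2.802.
d_min = 2.802 × √(2/254) = 2.802 × 0.0887 = 0.249.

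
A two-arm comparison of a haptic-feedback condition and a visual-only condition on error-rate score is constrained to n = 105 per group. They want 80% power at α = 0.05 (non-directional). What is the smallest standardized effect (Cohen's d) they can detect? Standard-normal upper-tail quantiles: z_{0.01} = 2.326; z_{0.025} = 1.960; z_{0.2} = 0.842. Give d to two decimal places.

For two independent groups of n = 105 each: d_min = (z_{α/2} + z_β)·√(2/n).
z-sum = 1.960 + 0.842 = 2.802.
d_min = 2.802 × √(2/105) = 2.802 × 0.1380 = 0.387.

d_min ≈ 0.39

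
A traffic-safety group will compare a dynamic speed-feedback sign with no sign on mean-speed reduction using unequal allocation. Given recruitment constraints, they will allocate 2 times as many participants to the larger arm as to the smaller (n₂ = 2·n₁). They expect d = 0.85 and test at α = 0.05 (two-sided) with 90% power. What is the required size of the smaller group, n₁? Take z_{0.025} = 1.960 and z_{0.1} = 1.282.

n₁ = 22

With allocation ratio k = n₂/n₁ = 2, Var(x̄₁−x̄₂) = σ²(1/n₁ + 1/(k·n₁)) = σ²·(k+1)/(k·n₁).
So n₁ = (1 + 1/k)·((z_{α/2} + z_β)/d)² = 1.500 × (3.242/0.85)².
n₁ = 1.500 × 14.55 = 21.8.
Round up: n₁ = 22, giving n₂ = 2 × 22 = 44.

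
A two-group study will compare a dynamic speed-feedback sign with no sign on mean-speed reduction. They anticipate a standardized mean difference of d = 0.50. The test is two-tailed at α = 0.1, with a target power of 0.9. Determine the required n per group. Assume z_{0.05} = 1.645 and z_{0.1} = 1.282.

n = 69 per group

For two independent groups with equal n: n = 2·((z_{α/2} + z_β) / d)².
z_{α/2} + z_β = 1.645 + 1.282 = 2.927.
n = 2 × (2.927 / 0.50)² = 2 × 5.854² = 2 × 34.27 = 68.5.
Round up to the next whole participant.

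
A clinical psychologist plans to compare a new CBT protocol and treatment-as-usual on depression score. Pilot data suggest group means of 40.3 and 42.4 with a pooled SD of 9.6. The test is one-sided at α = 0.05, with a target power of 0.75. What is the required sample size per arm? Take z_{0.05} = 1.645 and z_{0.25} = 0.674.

Cohen's d = |M₁ − M₂| / SD_pooled = |40.3 − 42.4| / 9.6 = 2.1 / 9.6 = 0.219.
For two independent groups with equal n: n = 2·((z_{α} + z_β) / d)².
z_{α} + z_β = 1.645 + 0.674 = 2.319.
n = 2 × (2.319 / 0.219)² = 2 × 10.589² = 2 × 112.13 = 224.3.
Round up to the next whole participant.

n = 225 per group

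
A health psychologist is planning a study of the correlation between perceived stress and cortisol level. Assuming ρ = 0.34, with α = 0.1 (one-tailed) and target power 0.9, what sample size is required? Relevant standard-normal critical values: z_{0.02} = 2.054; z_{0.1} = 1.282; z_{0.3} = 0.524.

Fisher's z: C = ½·ln((1+r)/(1−r)) = ½·ln(2.0303) = 0.3541.
n = ((z_{α} + z_β)/C)² + 3.
(1.282 + 1.282) / 0.3541 = 2.564 / 0.3541 = 7.241.
n = 7.241² + 3 = 52.43 + 3 = 55.4.
Round up.

n = 56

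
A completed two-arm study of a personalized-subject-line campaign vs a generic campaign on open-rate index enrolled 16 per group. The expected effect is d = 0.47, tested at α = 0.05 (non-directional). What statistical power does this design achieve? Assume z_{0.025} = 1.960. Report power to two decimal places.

For two equal groups, power = Φ(d·√(n/2) − z_{α/2}).
d·√(n/2) = 0.47 × √(16/2) = 0.47 × 2.828 = 1.329.
z_β = 1.329 − 1.960 = -0.631.
Power = Φ(-0.631) = 0.264.

power ≈ 0.26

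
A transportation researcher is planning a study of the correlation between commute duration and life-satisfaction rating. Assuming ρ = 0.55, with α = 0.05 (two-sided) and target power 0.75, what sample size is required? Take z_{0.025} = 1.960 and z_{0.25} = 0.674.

Fisher's z: C = ½·ln((1+r)/(1−r)) = ½·ln(3.4444) = 0.6184.
n = ((z_{α/2} + z_β)/C)² + 3.
(1.960 + 0.674) / 0.6184 = 2.634 / 0.6184 = 4.259.
n = 4.259² + 3 = 18.14 + 3 = 21.1.
Round up.

n = 22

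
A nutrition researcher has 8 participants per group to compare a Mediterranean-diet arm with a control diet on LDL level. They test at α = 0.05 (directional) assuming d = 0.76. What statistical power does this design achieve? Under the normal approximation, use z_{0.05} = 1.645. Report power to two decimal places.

power ≈ 0.45

For two equal groups, power = Φ(d·√(n/2) − z_{α}).
d·√(n/2) = 0.76 × √(8/2) = 0.76 × 2.000 = 1.520.
z_β = 1.520 − 1.645 = -0.125.
Power = Φ(-0.125) = 0.450.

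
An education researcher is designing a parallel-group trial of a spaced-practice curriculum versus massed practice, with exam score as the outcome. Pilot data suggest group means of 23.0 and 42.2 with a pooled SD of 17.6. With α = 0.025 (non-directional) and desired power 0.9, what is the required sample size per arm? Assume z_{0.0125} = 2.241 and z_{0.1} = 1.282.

Cohen's d = |M₁ − M₂| / SD_pooled = |23.0 − 42.2| / 17.6 = 19.2 / 17.6 = 1.091.
For two independent groups with equal n: n = 2·((z_{α/2} + z_β) / d)².
z_{α/2} + z_β = 2.241 + 1.282 = 3.523.
n = 2 × (3.523 / 1.091)² = 2 × 3.229² = 2 × 10.43 = 20.9.
Round up to the next whole participant.

n = 21 per group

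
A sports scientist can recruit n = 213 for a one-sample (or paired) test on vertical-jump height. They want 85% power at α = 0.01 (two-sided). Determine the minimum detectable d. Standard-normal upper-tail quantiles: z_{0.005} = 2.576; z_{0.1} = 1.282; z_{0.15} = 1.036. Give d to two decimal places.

d_min ≈ 0.25

For a single sample (or paired design) of n = 213: d_min = (z_{α/2} + z_β)/√n.
z-sum = 2.576 + 1.036 = 3.612.
d_min = 3.612 / √213 = 3.612 / 14.595 = 0.247.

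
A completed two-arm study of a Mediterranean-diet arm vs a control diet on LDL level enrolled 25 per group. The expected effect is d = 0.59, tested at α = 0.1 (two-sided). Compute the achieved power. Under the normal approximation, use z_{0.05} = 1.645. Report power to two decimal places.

For two equal groups, power = Φ(d·√(n/2) − z_{α/2}).
d·√(n/2) = 0.59 × √(25/2) = 0.59 × 3.536 = 2.086.
z_β = 2.086 − 1.645 = 0.441.
Power = Φ(0.441) = 0.670.

power ≈ 0.67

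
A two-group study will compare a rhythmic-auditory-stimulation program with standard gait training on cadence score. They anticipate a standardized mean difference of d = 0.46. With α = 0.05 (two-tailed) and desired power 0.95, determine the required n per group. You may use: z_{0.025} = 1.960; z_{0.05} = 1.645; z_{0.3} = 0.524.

For two independent groups with equal n: n = 2·((z_{α/2} + z_β) / d)².
z_{α/2} + z_β = 1.960 + 1.645 = 3.605.
n = 2 × (3.605 / 0.46)² = 2 × 7.837² = 2 × 61.42 = 122.8.
Round up to the next whole participant.

n = 123 per group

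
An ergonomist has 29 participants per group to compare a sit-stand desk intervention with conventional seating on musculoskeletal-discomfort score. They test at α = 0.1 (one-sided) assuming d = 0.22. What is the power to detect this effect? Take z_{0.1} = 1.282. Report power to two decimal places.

power ≈ 0.33

For two equal groups, power = Φ(d·√(n/2) − z_{α}).
d·√(n/2) = 0.22 × √(29/2) = 0.22 × 3.808 = 0.838.
z_β = 0.838 − 1.282 = -0.444.
Power = Φ(-0.444) = 0.328.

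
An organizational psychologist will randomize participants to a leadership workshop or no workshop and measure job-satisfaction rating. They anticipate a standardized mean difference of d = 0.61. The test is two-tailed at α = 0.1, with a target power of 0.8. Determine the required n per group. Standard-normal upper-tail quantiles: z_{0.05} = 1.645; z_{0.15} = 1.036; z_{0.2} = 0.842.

n = 34 per group

For two independent groups with equal n: n = 2·((z_{α/2} + z_β) / d)².
z_{α/2} + z_β = 1.645 + 0.842 = 2.487.
n = 2 × (2.487 / 0.61)² = 2 × 4.077² = 2 × 16.62 = 33.2.
Round up to the next whole participant.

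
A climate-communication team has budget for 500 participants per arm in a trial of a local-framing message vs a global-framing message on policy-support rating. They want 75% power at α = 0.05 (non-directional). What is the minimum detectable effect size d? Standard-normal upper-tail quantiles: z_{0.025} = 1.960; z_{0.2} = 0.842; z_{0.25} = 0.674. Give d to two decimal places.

d_min ≈ 0.17

For two independent groups of n = 500 each: d_min = (z_{α/2} + z_β)·√(2/n).
z-sum = 1.960 + 0.674 = 2.634.
d_min = 2.634 × √(2/500) = 2.634 × 0.0632 = 0.167.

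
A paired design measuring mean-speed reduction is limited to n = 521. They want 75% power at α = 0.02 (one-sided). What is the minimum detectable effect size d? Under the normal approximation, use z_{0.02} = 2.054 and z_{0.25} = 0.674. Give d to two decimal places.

d_min ≈ 0.12

For a single sample (or paired design) of n = 521: d_min = (z_{α} + z_β)/√n.
z-sum = 2.054 + 0.674 = 2.728.
d_min = 2.728 / √521 = 2.728 / 22.825 = 0.120.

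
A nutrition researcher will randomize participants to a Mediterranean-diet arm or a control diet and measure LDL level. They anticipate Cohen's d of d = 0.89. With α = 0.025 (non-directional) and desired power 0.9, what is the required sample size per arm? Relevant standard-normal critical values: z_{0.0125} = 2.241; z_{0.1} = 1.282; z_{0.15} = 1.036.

n = 32 per group

For two independent groups with equal n: n = 2·((z_{α/2} + z_β) / d)².
z_{α/2} + z_β = 2.241 + 1.282 = 3.523.
n = 2 × (3.523 / 0.89)² = 2 × 3.958² = 2 × 15.67 = 31.3.
Round up to the next whole participant.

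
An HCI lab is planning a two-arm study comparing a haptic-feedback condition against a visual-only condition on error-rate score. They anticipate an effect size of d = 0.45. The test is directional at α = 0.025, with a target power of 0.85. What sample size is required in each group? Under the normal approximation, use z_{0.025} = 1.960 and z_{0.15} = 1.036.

n = 89 per group

For two independent groups with equal n: n = 2·((z_{α} + z_β) / d)².
z_{α} + z_β = 1.960 + 1.036 = 2.996.
n = 2 × (2.996 / 0.45)² = 2 × 6.658² = 2 × 44.33 = 88.7.
Round up to the next whole participant.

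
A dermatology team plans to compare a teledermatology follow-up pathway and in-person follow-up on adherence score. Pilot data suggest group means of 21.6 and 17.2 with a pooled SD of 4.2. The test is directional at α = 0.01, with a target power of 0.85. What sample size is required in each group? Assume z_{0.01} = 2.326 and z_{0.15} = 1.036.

n = 21 per group

Cohen's d = |M₁ − M₂| / SD_pooled = |21.6 − 17.2| / 4.2 = 4.4 / 4.2 = 1.048.
For two independent groups with equal n: n = 2·((z_{α} + z_β) / d)².
z_{α} + z_β = 2.326 + 1.036 = 3.362.
n = 2 × (3.362 / 1.048)² = 2 × 3.208² = 2 × 10.29 = 20.6.
Round up to the next whole participant.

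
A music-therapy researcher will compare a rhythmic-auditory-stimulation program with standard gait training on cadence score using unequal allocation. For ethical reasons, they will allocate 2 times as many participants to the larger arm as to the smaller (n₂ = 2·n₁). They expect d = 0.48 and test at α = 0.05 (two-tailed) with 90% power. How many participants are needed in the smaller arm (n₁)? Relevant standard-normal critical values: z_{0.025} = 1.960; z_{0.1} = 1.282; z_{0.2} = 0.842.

n₁ = 69

With allocation ratio k = n₂/n₁ = 2, Var(x̄₁−x̄₂) = σ²(1/n₁ + 1/(k·n₁)) = σ²·(k+1)/(k·n₁).
So n₁ = (1 + 1/k)·((z_{α/2} + z_β)/d)² = 1.500 × (3.242/0.48)².
n₁ = 1.500 × 45.62 = 68.4.
Round up: n₁ = 69, giving n₂ = 2 × 69 = 138.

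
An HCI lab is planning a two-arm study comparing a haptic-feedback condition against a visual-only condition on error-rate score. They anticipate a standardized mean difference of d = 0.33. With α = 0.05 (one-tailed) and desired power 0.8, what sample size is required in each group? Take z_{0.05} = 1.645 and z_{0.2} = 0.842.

n = 114 per group

For two independent groups with equal n: n = 2·((z_{α} + z_β) / d)².
z_{α} + z_β = 1.645 + 0.842 = 2.487.
n = 2 × (2.487 / 0.33)² = 2 × 7.536² = 2 × 56.80 = 113.6.
Round up to the next whole participant.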